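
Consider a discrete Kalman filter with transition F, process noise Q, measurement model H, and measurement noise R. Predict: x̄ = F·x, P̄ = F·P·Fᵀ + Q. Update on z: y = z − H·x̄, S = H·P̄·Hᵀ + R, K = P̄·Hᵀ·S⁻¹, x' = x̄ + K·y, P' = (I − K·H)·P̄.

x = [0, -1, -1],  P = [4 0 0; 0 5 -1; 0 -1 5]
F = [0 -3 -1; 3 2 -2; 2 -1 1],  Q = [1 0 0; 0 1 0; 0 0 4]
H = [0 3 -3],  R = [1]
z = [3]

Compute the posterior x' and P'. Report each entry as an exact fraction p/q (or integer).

x̄ = F·x = [4, 0, 0]
P̄ = F·P·Fᵀ + Q = [45 -24 12; -24 85 0; 12 0 32]
y = z − H·x̄ = [3]
S = H·P̄·Hᵀ + R = [1054]
K = P̄·Hᵀ·S⁻¹ = [-54/527; 15/62; -48/527]
x' = x̄ + K·y = [1946/527, 45/62, -144/527]
P' = (I − K·H)·P̄ = [17883/527 66/31 1140/527; 66/31 1445/62 720/31; 1140/527 720/31 12256/527]

x' = [1946/527, 45/62, -144/527]
P' = [17883/527 66/31 1140/527; 66/31 1445/62 720/31; 1140/527 720/31 12256/527]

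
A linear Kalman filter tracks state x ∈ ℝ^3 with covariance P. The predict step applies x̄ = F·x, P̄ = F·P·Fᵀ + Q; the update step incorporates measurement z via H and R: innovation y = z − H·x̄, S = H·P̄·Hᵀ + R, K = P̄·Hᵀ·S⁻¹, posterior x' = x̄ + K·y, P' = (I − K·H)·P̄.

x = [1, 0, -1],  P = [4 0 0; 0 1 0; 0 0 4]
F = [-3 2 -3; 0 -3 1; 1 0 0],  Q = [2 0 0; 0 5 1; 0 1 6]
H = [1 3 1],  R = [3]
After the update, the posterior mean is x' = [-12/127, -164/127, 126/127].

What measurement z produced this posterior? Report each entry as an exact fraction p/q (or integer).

z = [-3]

x̄ = F·x = [0, -1, 1]
P̄ = F·P·Fᵀ + Q = [78 -18 -12; -18 18 1; -12 1 10]
S = H·P̄·Hᵀ + R = [127]
K = P̄·Hᵀ·S⁻¹ = [12/127; 37/127; 1/127]
x' − x̄ = [-12/127, -37/127, -1/127] = K·y
y = (KᵀK)⁻¹·Kᵀ·(x' − x̄) = [-1]
z = y + H·x̄ = [-1] + [-2] = [-3]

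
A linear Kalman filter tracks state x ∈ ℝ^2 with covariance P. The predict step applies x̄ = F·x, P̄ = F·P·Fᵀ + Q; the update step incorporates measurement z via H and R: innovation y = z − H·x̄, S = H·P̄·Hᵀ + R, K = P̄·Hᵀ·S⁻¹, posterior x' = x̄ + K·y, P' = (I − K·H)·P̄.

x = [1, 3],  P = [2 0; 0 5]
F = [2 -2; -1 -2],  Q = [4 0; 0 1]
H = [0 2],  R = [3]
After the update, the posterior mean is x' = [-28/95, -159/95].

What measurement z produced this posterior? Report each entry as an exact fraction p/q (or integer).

x̄ = F·x = [-4, -7]
P̄ = F·P·Fᵀ + Q = [32 16; 16 23]
S = H·P̄·Hᵀ + R = [95]
K = P̄·Hᵀ·S⁻¹ = [32/95; 46/95]
x' − x̄ = [352/95, 506/95] = K·y
y = (KᵀK)⁻¹·Kᵀ·(x' − x̄) = [11]
z = y + H·x̄ = [11] + [-14] = [-3]

z = [-3]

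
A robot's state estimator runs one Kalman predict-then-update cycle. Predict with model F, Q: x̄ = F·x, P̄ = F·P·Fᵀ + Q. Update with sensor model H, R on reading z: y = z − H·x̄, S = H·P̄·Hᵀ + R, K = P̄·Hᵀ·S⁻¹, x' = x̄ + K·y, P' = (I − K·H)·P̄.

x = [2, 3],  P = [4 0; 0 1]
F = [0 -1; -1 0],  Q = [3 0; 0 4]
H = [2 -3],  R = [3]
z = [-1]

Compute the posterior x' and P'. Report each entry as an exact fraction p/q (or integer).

x' = [-281/91, -158/91]
P' = [300/91 192/91; 192/91 152/91]

x̄ = F·x = [-3, -2]
P̄ = F·P·Fᵀ + Q = [4 0; 0 8]
y = z − H·x̄ = [-1]
S = H·P̄·Hᵀ + R = [91]
K = P̄·Hᵀ·S⁻¹ = [8/91; -24/91]
x' = x̄ + K·y = [-281/91, -158/91]
P' = (I − K·H)·P̄ = [300/91 192/91; 192/91 152/91]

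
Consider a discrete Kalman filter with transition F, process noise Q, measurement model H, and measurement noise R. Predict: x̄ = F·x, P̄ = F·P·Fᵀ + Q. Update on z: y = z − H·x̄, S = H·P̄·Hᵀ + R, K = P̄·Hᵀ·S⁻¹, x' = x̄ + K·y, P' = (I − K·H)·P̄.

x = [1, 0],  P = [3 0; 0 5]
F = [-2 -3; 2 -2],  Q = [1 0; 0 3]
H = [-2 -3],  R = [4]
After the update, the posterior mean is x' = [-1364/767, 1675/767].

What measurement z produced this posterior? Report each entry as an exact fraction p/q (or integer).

z = [-3]

x̄ = F·x = [-2, 2]
P̄ = F·P·Fᵀ + Q = [58 18; 18 35]
S = H·P̄·Hᵀ + R = [767]
K = P̄·Hᵀ·S⁻¹ = [-170/767; -141/767]
x' − x̄ = [170/767, 141/767] = K·y
y = (KᵀK)⁻¹·Kᵀ·(x' − x̄) = [-1]
z = y + H·x̄ = [-1] + [-2] = [-3]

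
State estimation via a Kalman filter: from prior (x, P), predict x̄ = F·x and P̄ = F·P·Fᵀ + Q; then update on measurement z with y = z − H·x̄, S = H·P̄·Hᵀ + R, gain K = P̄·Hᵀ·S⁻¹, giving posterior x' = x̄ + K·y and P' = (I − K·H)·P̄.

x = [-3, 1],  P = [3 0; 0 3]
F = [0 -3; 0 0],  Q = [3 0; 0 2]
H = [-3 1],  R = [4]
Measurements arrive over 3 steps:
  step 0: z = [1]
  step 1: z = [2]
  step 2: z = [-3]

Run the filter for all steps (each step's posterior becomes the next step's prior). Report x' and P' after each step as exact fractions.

step 0: x̄ = F·x = [-3, 0]
step 0: P̄ = F·P·Fᵀ + Q = [30 0; 0 2]
step 0: y = z − H·x̄ = [-8]
step 0: S = H·P̄·Hᵀ + R = [276]
step 0: K = P̄·Hᵀ·S⁻¹ = [-15/46; 1/138]
step 0: x' = x̄ + K·y = [-9/23, -4/69]
step 0: P' = (I − K·H)·P̄ = [15/23 15/23; 15/23 137/69]
step 1: x̄ = F·x = [4/23, 0]
step 1: P̄ = F·P·Fᵀ + Q = [480/23 0; 0 2]
step 1: y = z − H·x̄ = [58/23]
step 1: S = H·P̄·Hᵀ + R = [4458/23]
step 1: K = P̄·Hᵀ·S⁻¹ = [-240/743; 23/2229]
step 1: x' = x̄ + K·y = [-476/743, 58/2229]
step 1: P' = (I − K·H)·P̄ = [480/743 480/743; 480/743 4412/2229]
step 2: x̄ = F·x = [-58/743, 0]
step 2: P̄ = F·P·Fᵀ + Q = [15465/743 0; 0 2]
step 2: y = z − H·x̄ = [-2403/743]
step 2: S = H·P̄·Hᵀ + R = [143643/743]
step 2: K = P̄·Hᵀ·S⁻¹ = [-15465/47881; 1486/143643]
step 2: x' = x̄ + K·y = [46279/47881, -1602/47881]
step 2: P' = (I − K·H)·P̄ = [30930/47881 30930/47881; 30930/47881 284314/143643]

step 0: x' = [-9/23, -4/69], P' = [15/23 15/23; 15/23 137/69]
step 1: x' = [-476/743, 58/2229], P' = [480/743 480/743; 480/743 4412/2229]
step 2: x' = [46279/47881, -1602/47881], P' = [30930/47881 30930/47881; 30930/47881 284314/143643]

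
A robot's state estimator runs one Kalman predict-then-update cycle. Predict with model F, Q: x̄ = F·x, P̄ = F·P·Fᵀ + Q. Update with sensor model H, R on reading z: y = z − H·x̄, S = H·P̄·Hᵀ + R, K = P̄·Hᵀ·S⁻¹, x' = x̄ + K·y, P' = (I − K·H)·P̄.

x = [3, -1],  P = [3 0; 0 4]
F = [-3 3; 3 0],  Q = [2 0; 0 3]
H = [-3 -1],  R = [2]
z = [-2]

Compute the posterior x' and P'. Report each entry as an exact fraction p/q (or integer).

x̄ = F·x = [-12, 9]
P̄ = F·P·Fᵀ + Q = [65 -27; -27 30]
y = z − H·x̄ = [-29]
S = H·P̄·Hᵀ + R = [455]
K = P̄·Hᵀ·S⁻¹ = [-24/65; 51/455]
x' = x̄ + K·y = [-84/65, 2616/455]
P' = (I − K·H)·P̄ = [193/65 -531/65; -531/65 11049/455]

x' = [-84/65, 2616/455]
P' = [193/65 -531/65; -531/65 11049/455]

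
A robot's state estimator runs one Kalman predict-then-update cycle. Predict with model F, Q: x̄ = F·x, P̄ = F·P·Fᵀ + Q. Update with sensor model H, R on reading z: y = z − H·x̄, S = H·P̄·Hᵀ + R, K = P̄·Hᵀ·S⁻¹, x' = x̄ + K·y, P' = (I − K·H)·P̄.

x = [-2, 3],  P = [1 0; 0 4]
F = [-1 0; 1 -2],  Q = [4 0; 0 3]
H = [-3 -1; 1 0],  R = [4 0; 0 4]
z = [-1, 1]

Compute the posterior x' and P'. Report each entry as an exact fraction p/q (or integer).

x̄ = F·x = [2, -8]
P̄ = F·P·Fᵀ + Q = [5 -1; -1 20]
y = z − H·x̄ = [-3, -1]
S = H·P̄·Hᵀ + R = [63 -14; -14 9]
K = P̄·Hᵀ·S⁻¹ = [-8/53 17/53; -167/371 -43/53]
x' = x̄ + K·y = [113/53, -2166/371]
P' = (I − K·H)·P̄ = [68/53 -172/53; -172/53 4280/371]

x' = [113/53, -2166/371]
P' = [68/53 -172/53; -172/53 4280/371]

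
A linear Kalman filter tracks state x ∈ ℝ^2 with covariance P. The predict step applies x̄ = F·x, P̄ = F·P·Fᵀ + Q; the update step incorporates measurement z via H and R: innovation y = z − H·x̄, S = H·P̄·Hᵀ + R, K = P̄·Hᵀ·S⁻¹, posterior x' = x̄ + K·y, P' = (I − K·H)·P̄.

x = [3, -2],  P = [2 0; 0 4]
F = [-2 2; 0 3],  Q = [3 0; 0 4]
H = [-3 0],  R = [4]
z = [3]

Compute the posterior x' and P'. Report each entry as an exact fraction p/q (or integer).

x' = [-283/247, 462/247]
P' = [108/247 96/247; 96/247 4696/247]

x̄ = F·x = [-10, -6]
P̄ = F·P·Fᵀ + Q = [27 24; 24 40]
y = z − H·x̄ = [-27]
S = H·P̄·Hᵀ + R = [247]
K = P̄·Hᵀ·S⁻¹ = [-81/247; -72/247]
x' = x̄ + K·y = [-283/247, 462/247]
P' = (I − K·H)·P̄ = [108/247 96/247; 96/247 4696/247]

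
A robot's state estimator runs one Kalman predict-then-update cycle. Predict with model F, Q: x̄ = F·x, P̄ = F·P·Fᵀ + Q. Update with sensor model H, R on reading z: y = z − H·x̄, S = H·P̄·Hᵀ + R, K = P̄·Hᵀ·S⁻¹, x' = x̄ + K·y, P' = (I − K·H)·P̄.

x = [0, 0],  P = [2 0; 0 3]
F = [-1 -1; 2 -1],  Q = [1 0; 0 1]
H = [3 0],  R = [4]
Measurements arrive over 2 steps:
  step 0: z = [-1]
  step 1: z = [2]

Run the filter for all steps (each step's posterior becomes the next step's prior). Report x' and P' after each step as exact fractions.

step 0: x̄ = F·x = [0, 0]
step 0: P̄ = F·P·Fᵀ + Q = [6 -1; -1 12]
step 0: y = z − H·x̄ = [-1]
step 0: S = H·P̄·Hᵀ + R = [58]
step 0: K = P̄·Hᵀ·S⁻¹ = [9/29; -3/58]
step 0: x' = x̄ + K·y = [-9/29, 3/58]
step 0: P' = (I − K·H)·P̄ = [12/29 -2/29; -2/29 687/58]
step 1: x̄ = F·x = [15/58, -39/58]
step 1: P̄ = F·P·Fᵀ + Q = [761/58 643/58; 643/58 857/58]
step 1: y = z − H·x̄ = [71/58]
step 1: S = H·P̄·Hᵀ + R = [7081/58]
step 1: K = P̄·Hᵀ·S⁻¹ = [2283/7081; 1929/7081]
step 1: x' = x̄ + K·y = [4626/7081, -2400/7081]
step 1: P' = (I − K·H)·P̄ = [3044/7081 2572/7081; 2572/7081 40472/7081]

step 0: x' = [-9/29, 3/58], P' = [12/29 -2/29; -2/29 687/58]
step 1: x' = [4626/7081, -2400/7081], P' = [3044/7081 2572/7081; 2572/7081 40472/7081]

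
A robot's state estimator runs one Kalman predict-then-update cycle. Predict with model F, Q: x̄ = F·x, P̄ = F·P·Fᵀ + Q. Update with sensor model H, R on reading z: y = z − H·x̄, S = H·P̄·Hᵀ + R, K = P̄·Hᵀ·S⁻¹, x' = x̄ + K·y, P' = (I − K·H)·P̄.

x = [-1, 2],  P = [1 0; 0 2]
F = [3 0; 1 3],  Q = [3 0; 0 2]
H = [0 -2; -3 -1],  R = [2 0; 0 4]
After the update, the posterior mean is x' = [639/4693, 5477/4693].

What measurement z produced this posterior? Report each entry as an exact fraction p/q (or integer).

x̄ = F·x = [-3, 5]
P̄ = F·P·Fᵀ + Q = [12 3; 3 21]
S = H·P̄·Hᵀ + R = [86 60; 60 151]
K = P̄·Hᵀ·S⁻¹ = [717/4693 -1497/4693; -2271/4693 -30/4693]
x' − x̄ = [14718/4693, -17988/4693] = K·y
y = (KᵀK)⁻¹·Kᵀ·(x' − x̄) = [8, -6]
z = y + H·x̄ = [8, -6] + [-10, 4] = [-2, -2]

z = [-2, -2]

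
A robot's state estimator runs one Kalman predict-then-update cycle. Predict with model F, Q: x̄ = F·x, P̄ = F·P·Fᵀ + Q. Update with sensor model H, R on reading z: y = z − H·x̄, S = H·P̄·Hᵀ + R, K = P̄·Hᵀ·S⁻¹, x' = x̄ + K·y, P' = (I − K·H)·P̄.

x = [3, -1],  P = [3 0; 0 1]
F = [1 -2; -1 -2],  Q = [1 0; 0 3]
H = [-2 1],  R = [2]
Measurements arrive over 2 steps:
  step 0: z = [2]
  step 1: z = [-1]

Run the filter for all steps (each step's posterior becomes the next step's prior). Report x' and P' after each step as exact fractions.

step 0: x' = [1/8, 8/5], P' = [19/8 4; 4 42/5]
step 1: x' = [-36/71, -109/71], P' = [978/71 5582/213; 5582/213 32894/639]

step 0: x̄ = F·x = [5, -1]
step 0: P̄ = F·P·Fᵀ + Q = [8 1; 1 10]
step 0: y = z − H·x̄ = [13]
step 0: S = H·P̄·Hᵀ + R = [40]
step 0: K = P̄·Hᵀ·S⁻¹ = [-3/8; 1/5]
step 0: x' = x̄ + K·y = [1/8, 8/5]
step 0: P' = (I − K·H)·P̄ = [19/8 4; 4 42/5]
step 1: x̄ = F·x = [-123/40, -133/40]
step 1: P̄ = F·P·Fᵀ + Q = [839/40 1249/40; 1249/40 2199/40]
step 1: y = z − H·x̄ = [-153/40]
step 1: S = H·P̄·Hᵀ + R = [639/40]
step 1: K = P̄·Hᵀ·S⁻¹ = [-143/213; -299/639]
step 1: x' = x̄ + K·y = [-36/71, -109/71]
step 1: P' = (I − K·H)·P̄ = [978/71 5582/213; 5582/213 32894/639]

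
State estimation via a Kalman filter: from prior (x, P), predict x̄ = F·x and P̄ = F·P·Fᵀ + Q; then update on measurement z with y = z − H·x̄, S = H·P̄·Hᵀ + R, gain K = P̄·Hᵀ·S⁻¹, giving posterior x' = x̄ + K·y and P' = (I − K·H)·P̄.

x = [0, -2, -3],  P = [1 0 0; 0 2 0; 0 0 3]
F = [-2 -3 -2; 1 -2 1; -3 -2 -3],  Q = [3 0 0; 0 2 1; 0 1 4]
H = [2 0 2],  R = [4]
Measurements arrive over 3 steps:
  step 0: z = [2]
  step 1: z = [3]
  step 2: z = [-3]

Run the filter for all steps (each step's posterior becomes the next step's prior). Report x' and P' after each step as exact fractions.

step 0: x̄ = F·x = [12, 1, 13]
step 0: P̄ = F·P·Fᵀ + Q = [37 4 36; 4 14 -3; 36 -3 48]
step 0: y = z − H·x̄ = [-48]
step 0: S = H·P̄·Hᵀ + R = [632]
step 0: K = P̄·Hᵀ·S⁻¹ = [73/316; 1/316; 21/79]
step 0: x' = x̄ + K·y = [72/79, 67/79, 19/79]
step 0: P' = (I − K·H)·P̄ = [517/158 559/158 -222/79; 559/158 2211/158 -279/79; -222/79 -279/79 264/79]
step 1: x̄ = F·x = [-383/79, -43/79, -407/79]
step 1: P̄ = F·P·Fᵀ + Q = [21013/158 12953/158 14221/158; 12953/158 9313/158 8535/158; 14221/158 8535/158 10901/158]
step 1: y = z − H·x̄ = [23]
step 1: S = H·P̄·Hᵀ + R = [1532]
step 1: K = P̄·Hᵀ·S⁻¹ = [223/766; 68/383; 159/766]
step 1: x' = x̄ + K·y = [111813/60514, 107087/30257, -22859/60514]
step 1: P' = (I − K·H)·P̄ = [190797/60514 169175/60514 -155563/60514; 169175/60514 644511/60514 -147687/60514; -155563/60514 -147687/60514 180685/60514]
step 2: x̄ = F·x = [-410215/30257, -169697/30257, -347605/30257]
step 2: P̄ = F·P·Fᵀ + Q = [6481421/60514 1883921/30257 2254273/30257; 1883921/30257 1336738/30257 1271721/30257; 2254273/30257 1271721/30257 1810580/30257]
step 2: y = z − H·x̄ = [1424869/30257]
step 2: S = H·P̄·Hᵀ + R = [38360374/30257]
step 2: K = P̄·Hᵀ·S⁻¹ = [10989967/38360374; 3155642/19180187; 312681/1475399]
step 2: x' = x̄ + K·y = [-2536191/38360374, 41033687/19180187, -2225158/1475399]
step 2: P' = (I − K·H)·P̄ = [58424367/19180187 48040309/19180187 -3648800/1475399; 48040309/19180187 189137454/19180187 -3209925/1475399; -3648800/1475399 -3209925/1475399 4274162/1475399]

step 0: x' = [72/79, 67/79, 19/79], P' = [517/158 559/158 -222/79; 559/158 2211/158 -279/79; -222/79 -279/79 264/79]
step 1: x' = [111813/60514, 107087/30257, -22859/60514], P' = [190797/60514 169175/60514 -155563/60514; 169175/60514 644511/60514 -147687/60514; -155563/60514 -147687/60514 180685/60514]
step 2: x' = [-2536191/38360374, 41033687/19180187, -2225158/1475399], P' = [58424367/19180187 48040309/19180187 -3648800/1475399; 48040309/19180187 189137454/19180187 -3209925/1475399; -3648800/1475399 -3209925/1475399 4274162/1475399]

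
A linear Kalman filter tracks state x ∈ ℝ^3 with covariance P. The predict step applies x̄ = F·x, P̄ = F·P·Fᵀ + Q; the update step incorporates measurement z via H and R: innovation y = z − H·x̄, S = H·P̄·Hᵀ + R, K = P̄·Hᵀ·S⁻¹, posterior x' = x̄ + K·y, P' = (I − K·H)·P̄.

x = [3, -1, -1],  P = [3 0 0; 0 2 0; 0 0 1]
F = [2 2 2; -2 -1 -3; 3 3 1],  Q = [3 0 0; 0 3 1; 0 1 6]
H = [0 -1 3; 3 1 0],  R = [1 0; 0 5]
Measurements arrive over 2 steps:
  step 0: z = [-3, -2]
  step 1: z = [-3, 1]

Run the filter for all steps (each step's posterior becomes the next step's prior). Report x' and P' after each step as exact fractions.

step 0: x̄ = F·x = [2, -2, 5]
step 0: P̄ = F·P·Fᵀ + Q = [27 -22 32; -22 26 -26; 32 -26 52]
step 0: y = z − H·x̄ = [-20, -6]
step 0: S = H·P̄·Hᵀ + R = [651 250; 250 142]
step 0: K = P̄·Hᵀ·S⁻¹ = [1003/14971 8909/29942; -2384/14971 -20/14971; 4172/14971 35/14971]
step 0: x' = x̄ + K·y = [-16845/14971, 17858/14971, -8795/14971]
step 0: P' = (I − K·H)·P̄ = [46095/29942 -46870/14971 -15289/14971; -46870/14971 140510/14971 46042/14971; -15289/14971 46042/14971 16738/14971]
step 1: x̄ = F·x = [-15564/14971, 42217/14971, -5756/14971]
step 1: P̄ = F·P·Fᵀ + Q = [637159/14971 -407864/14971 698405/14971; -407864/14971 333559/14971 -465469/14971; 698405/14971 -465469/14971 1838879/29942]
step 1: y = z − H·x̄ = [14572/14971, 19446/14971]
step 1: S = H·P̄·Hᵀ + R = [22832599/29942 5779271/14971; 5779271/14971 3695661/14971]
step 1: K = P̄·Hᵀ·S⁻¹ = [74910752/1174377067 360660539/1174377067; -166939546/1174377067 -21767545/1174377067; 333348733/1174377067 -3403001/1174377067]
step 1: x' = x̄ + K·y = [-679513750/1174377067, 3120883167/1174377067, -131476282/1174377067]
step 1: P' = (I − K·H)·P̄ = [1233285178/1174377067 -1896552839/1174377067 -607214029/1174377067; -1896552839/1174377067 5580820792/1174377067 1804627082/1174377067; -607214029/1174377067 1804627082/1174377067 712658605/1174377067]

step 0: x' = [-16845/14971, 17858/14971, -8795/14971], P' = [46095/29942 -46870/14971 -15289/14971; -46870/14971 140510/14971 46042/14971; -15289/14971 46042/14971 16738/14971]
step 1: x' = [-679513750/1174377067, 3120883167/1174377067, -131476282/1174377067], P' = [1233285178/1174377067 -1896552839/1174377067 -607214029/1174377067; -1896552839/1174377067 5580820792/1174377067 1804627082/1174377067; -607214029/1174377067 1804627082/1174377067 712658605/1174377067]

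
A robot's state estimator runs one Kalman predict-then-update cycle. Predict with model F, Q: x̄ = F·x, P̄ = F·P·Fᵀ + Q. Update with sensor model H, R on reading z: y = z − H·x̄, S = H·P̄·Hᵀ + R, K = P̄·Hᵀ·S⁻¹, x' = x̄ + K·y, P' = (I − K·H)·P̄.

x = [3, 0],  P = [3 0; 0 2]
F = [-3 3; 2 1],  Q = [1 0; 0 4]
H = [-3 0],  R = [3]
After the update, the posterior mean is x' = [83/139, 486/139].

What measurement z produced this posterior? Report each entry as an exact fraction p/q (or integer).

z = [-2]

x̄ = F·x = [-9, 6]
P̄ = F·P·Fᵀ + Q = [46 -12; -12 18]
S = H·P̄·Hᵀ + R = [417]
K = P̄·Hᵀ·S⁻¹ = [-46/139; 12/139]
x' − x̄ = [1334/139, -348/139] = K·y
y = (KᵀK)⁻¹·Kᵀ·(x' − x̄) = [-29]
z = y + H·x̄ = [-29] + [27] = [-2]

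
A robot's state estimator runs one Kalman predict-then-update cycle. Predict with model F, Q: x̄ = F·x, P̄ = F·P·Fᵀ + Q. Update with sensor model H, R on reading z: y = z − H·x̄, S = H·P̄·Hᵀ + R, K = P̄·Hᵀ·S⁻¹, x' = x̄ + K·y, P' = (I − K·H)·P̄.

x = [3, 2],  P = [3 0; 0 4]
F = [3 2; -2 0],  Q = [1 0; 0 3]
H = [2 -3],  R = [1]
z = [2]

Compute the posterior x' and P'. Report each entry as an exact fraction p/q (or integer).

x' = [75/44, 39/88]
P' = [767/132 333/88; 333/88 453/176]

x̄ = F·x = [13, -6]
P̄ = F·P·Fᵀ + Q = [44 -18; -18 15]
y = z − H·x̄ = [-42]
S = H·P̄·Hᵀ + R = [528]
K = P̄·Hᵀ·S⁻¹ = [71/264; -27/176]
x' = x̄ + K·y = [75/44, 39/88]
P' = (I − K·H)·P̄ = [767/132 333/88; 333/88 453/176]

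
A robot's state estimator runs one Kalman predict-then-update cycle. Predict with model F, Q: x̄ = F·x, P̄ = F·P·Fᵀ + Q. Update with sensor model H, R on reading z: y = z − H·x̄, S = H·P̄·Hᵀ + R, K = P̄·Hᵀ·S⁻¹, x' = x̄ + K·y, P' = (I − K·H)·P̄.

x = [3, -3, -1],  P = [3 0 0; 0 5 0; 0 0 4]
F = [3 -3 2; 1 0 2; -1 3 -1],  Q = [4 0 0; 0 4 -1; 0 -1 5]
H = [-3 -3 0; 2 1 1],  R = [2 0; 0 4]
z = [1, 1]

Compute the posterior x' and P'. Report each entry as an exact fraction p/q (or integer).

x' = [100175/26984, -108199/26984, -70051/26984]
P' = [246721/26984 -242353/26984 -252829/26984; -242353/26984 243857/26984 244253/26984; -252829/26984 244253/26984 345625/26984]

x̄ = F·x = [16, 1, -11]
P̄ = F·P·Fᵀ + Q = [92 25 -62; 25 23 -12; -62 -12 57]
y = z − H·x̄ = [52, -21]
S = H·P̄·Hᵀ + R = [1487 -624; -624 280]
K = P̄·Hᵀ·S⁻¹ = [-819/3373 -435/26984; -282/3373 851/26984; 1608/3373 21055/26984]
x' = x̄ + K·y = [100175/26984, -108199/26984, -70051/26984]
P' = (I − K·H)·P̄ = [246721/26984 -242353/26984 -252829/26984; -242353/26984 243857/26984 244253/26984; -252829/26984 244253/26984 345625/26984]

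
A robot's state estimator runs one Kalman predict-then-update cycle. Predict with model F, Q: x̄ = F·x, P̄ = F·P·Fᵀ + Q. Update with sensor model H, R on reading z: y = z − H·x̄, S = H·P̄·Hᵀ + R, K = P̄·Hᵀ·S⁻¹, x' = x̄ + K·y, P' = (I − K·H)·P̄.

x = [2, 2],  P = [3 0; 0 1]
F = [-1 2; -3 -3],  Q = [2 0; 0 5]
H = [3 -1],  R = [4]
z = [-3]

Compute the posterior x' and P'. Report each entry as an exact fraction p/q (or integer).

x' = [-8/3, -52/9]
P' = [11/3 91/9; 91/9 851/27]

x̄ = F·x = [2, -12]
P̄ = F·P·Fᵀ + Q = [9 3; 3 41]
y = z − H·x̄ = [-21]
S = H·P̄·Hᵀ + R = [108]
K = P̄·Hᵀ·S⁻¹ = [2/9; -8/27]
x' = x̄ + K·y = [-8/3, -52/9]
P' = (I − K·H)·P̄ = [11/3 91/9; 91/9 851/27]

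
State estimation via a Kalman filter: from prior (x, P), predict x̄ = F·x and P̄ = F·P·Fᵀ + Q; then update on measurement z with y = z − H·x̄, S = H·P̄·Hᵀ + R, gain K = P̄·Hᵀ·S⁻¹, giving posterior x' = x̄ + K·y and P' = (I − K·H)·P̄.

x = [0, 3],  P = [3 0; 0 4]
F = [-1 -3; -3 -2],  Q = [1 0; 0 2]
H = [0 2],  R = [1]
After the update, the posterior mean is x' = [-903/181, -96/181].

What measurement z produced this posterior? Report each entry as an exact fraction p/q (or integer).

z = [-1]

x̄ = F·x = [-9, -6]
P̄ = F·P·Fᵀ + Q = [40 33; 33 45]
S = H·P̄·Hᵀ + R = [181]
K = P̄·Hᵀ·S⁻¹ = [66/181; 90/181]
x' − x̄ = [726/181, 990/181] = K·y
y = (KᵀK)⁻¹·Kᵀ·(x' − x̄) = [11]
z = y + H·x̄ = [11] + [-12] = [-1]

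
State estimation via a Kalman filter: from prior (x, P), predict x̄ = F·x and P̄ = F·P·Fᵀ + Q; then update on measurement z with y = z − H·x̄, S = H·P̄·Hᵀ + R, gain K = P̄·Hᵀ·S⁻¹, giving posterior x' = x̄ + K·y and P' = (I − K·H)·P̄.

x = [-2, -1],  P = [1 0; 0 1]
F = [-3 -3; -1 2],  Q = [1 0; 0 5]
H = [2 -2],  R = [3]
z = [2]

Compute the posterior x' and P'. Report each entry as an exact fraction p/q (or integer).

x' = [53/13, 32/11]
P' = [71/13 5; 5 58/11]

x̄ = F·x = [9, 0]
P̄ = F·P·Fᵀ + Q = [19 -3; -3 10]
y = z − H·x̄ = [-16]
S = H·P̄·Hᵀ + R = [143]
K = P̄·Hᵀ·S⁻¹ = [4/13; -2/11]
x' = x̄ + K·y = [53/13, 32/11]
P' = (I − K·H)·P̄ = [71/13 5; 5 58/11]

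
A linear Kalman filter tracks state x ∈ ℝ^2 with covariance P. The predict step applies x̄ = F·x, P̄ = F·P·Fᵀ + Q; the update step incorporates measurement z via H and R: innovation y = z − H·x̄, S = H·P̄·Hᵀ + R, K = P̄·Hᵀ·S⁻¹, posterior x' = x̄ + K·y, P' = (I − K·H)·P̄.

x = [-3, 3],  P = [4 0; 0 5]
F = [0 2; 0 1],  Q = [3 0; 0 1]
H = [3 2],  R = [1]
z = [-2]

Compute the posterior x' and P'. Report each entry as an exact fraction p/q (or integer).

x' = [-101/176, -9/88]
P' = [175/352 -109/176; -109/176 87/88]

x̄ = F·x = [6, 3]
P̄ = F·P·Fᵀ + Q = [23 10; 10 6]
y = z − H·x̄ = [-26]
S = H·P̄·Hᵀ + R = [352]
K = P̄·Hᵀ·S⁻¹ = [89/352; 21/176]
x' = x̄ + K·y = [-101/176, -9/88]
P' = (I − K·H)·P̄ = [175/352 -109/176; -109/176 87/88]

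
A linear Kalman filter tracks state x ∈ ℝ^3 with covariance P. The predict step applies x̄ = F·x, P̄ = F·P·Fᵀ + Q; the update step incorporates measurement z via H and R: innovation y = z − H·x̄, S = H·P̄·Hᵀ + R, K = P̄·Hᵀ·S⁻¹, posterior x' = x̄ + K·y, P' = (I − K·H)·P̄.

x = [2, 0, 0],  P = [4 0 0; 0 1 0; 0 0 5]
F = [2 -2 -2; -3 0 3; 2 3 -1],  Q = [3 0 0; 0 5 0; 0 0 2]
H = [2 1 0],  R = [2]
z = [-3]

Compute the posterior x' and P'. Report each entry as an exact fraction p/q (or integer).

x' = [4/11, -7/2, 171/44]
P' = [217/11 -38 212/11; -38 75 -77/2; 212/11 -77/2 1407/44]

x̄ = F·x = [4, -6, 4]
P̄ = F·P·Fᵀ + Q = [43 -54 20; -54 86 -39; 20 -39 32]
y = z − H·x̄ = [-5]
S = H·P̄·Hᵀ + R = [44]
K = P̄·Hᵀ·S⁻¹ = [8/11; -1/2; 1/44]
x' = x̄ + K·y = [4/11, -7/2, 171/44]
P' = (I − K·H)·P̄ = [217/11 -38 212/11; -38 75 -77/2; 212/11 -77/2 1407/44]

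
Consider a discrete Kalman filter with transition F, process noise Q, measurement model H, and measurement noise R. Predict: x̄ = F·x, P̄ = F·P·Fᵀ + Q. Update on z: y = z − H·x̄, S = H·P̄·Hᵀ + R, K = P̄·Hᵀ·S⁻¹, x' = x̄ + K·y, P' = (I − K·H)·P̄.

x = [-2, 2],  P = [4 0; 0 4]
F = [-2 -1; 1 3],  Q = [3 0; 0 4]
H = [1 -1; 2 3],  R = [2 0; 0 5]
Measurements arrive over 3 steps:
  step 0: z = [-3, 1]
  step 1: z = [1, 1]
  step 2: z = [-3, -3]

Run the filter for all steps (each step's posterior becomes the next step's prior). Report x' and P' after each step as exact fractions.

step 0: x' = [-22193/16341, 23144/16341], P' = [14306/16341 -4484/16341; -4484/16341 8396/16341]
step 1: x' = [18800996/22276573, -852813/22276573], P' = [17727768/22276573 -5325202/22276573; -5325202/22276573 10756738/22276573]
step 2: x' = [-66335696114/28867232119, 16930339257/28867232119], P' = [22862756704/28867232119 -6875603206/28867232119; -6875603206/28867232119 13920424614/28867232119]

step 0: x̄ = F·x = [2, 4]
step 0: P̄ = F·P·Fᵀ + Q = [23 -20; -20 44]
step 0: y = z − H·x̄ = [-1, -15]
step 0: S = H·P̄·Hᵀ + R = [109 -106; -106 253]
step 0: K = P̄·Hᵀ·S⁻¹ = [9395/16341 3032/16341; -6440/16341 3244/16341]
step 0: x' = x̄ + K·y = [-22193/16341, 23144/16341]
step 0: P' = (I − K·H)·P̄ = [14306/16341 -4484/16341; -4484/16341 8396/16341]
step 1: x̄ = F·x = [1634/1257, 47239/16341]
step 1: P̄ = F·P·Fᵀ + Q = [7439/1257 -1724/1257; -1724/1257 128330/16341]
step 1: y = z − H·x̄ = [42338/16341, -167860/16341]
step 1: S = H·P̄·Hᵀ + R = [302543/16341 -213988/16341; -213988/16341 1354559/16341]
step 1: K = P̄·Hᵀ·S⁻¹ = [11526485/22276573 3895986/22276573; -8040970/22276573 4323962/22276573]
step 1: x' = x̄ + K·y = [18800996/22276573, -852813/22276573]
step 1: P' = (I − K·H)·P̄ = [17727768/22276573 -5325202/22276573; -5325202/22276573 10756738/22276573]
step 2: x̄ = F·x = [-36749179/22276573, 16242557/22276573]
step 2: P̄ = F·P·Fᵀ + Q = [127196721/22276573 -30449336/22276573; -30449336/22276573 171693490/22276573]
step 2: y = z − H·x̄ = [-13837983/22276573, -42059032/22276573]
step 2: S = H·P̄·Hᵀ + R = [404342029/22276573 -291136364/22276573; -291136364/22276573 1800019127/22276573]
step 2: K = P̄·Hᵀ·S⁻¹ = [14869179955/28867232119 5019740758/28867232119; -10398013910/28867232119 5602013486/28867232119]
step 2: x' = x̄ + K·y = [-66335696114/28867232119, 16930339257/28867232119]
step 2: P' = (I − K·H)·P̄ = [22862756704/28867232119 -6875603206/28867232119; -6875603206/28867232119 13920424614/28867232119]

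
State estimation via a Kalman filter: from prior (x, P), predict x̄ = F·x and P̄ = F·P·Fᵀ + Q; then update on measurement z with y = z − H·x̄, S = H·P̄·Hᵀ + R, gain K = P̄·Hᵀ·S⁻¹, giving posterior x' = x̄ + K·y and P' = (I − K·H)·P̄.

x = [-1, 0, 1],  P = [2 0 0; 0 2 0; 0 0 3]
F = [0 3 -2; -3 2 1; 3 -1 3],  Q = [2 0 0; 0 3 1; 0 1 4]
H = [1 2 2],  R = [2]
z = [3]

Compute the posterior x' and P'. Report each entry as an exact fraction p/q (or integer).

x̄ = F·x = [-2, 4, 0]
P̄ = F·P·Fᵀ + Q = [32 6 -24; 6 32 -12; -24 -12 51]
y = z − H·x̄ = [-3]
S = H·P̄·Hᵀ + R = [198]
K = P̄·Hᵀ·S⁻¹ = [-2/99; 23/99; 3/11]
x' = x̄ + K·y = [-64/33, 109/33, -9/11]
P' = (I − K·H)·P̄ = [3160/99 686/99 -252/11; 686/99 2110/99 -270/11; -252/11 -270/11 399/11]

x' = [-64/33, 109/33, -9/11]
P' = [3160/99 686/99 -252/11; 686/99 2110/99 -270/11; -252/11 -270/11 399/11]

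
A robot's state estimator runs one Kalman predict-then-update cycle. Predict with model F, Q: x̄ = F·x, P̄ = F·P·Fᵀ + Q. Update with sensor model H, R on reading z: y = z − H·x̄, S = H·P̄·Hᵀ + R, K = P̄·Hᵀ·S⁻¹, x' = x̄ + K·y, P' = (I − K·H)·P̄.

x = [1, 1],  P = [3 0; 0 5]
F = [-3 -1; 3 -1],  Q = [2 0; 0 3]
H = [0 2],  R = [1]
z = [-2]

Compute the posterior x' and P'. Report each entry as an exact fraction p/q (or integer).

x̄ = F·x = [-4, 2]
P̄ = F·P·Fᵀ + Q = [34 -22; -22 35]
y = z − H·x̄ = [-6]
S = H·P̄·Hᵀ + R = [141]
K = P̄·Hᵀ·S⁻¹ = [-44/141; 70/141]
x' = x̄ + K·y = [-100/47, -46/47]
P' = (I − K·H)·P̄ = [2858/141 -22/141; -22/141 35/141]

x' = [-100/47, -46/47]
P' = [2858/141 -22/141; -22/141 35/141]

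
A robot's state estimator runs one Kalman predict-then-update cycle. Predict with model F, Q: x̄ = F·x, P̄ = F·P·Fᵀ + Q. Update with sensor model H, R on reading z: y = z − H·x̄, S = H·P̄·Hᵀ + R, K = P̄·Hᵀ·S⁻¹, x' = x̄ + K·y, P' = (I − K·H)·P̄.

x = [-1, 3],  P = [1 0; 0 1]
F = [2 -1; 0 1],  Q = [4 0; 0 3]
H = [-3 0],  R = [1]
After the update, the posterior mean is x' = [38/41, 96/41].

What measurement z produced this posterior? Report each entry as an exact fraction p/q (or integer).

z = [-3]

x̄ = F·x = [-5, 3]
P̄ = F·P·Fᵀ + Q = [9 -1; -1 4]
S = H·P̄·Hᵀ + R = [82]
K = P̄·Hᵀ·S⁻¹ = [-27/82; 3/82]
x' − x̄ = [243/41, -27/41] = K·y
y = (KᵀK)⁻¹·Kᵀ·(x' − x̄) = [-18]
z = y + H·x̄ = [-18] + [15] = [-3]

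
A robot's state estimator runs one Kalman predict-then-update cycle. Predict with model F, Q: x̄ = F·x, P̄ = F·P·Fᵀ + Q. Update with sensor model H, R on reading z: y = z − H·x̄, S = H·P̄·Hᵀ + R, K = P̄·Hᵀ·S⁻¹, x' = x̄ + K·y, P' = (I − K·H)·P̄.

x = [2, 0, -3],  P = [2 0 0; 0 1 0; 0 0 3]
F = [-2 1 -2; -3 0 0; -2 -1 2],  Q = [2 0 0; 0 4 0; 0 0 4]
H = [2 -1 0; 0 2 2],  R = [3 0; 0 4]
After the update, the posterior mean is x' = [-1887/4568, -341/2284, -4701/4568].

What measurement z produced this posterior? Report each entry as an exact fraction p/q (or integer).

x̄ = F·x = [2, -6, -10]
P̄ = F·P·Fᵀ + Q = [23 12 -5; 12 22 12; -5 12 25]
S = H·P̄·Hᵀ + R = [69 -40; -40 288]
K = P̄·Hᵀ·S⁻¹ = [647/1142 1163/9136; 103/571 1193/4568; -211/1142 2113/9136]
x' − x̄ = [-11023/4568, 13363/2284, 40979/4568] = K·y
y = (KᵀK)⁻¹·Kᵀ·(x' − x̄) = [-11, 30]
z = y + H·x̄ = [-11, 30] + [10, -32] = [-1, -2]

z = [-1, -2]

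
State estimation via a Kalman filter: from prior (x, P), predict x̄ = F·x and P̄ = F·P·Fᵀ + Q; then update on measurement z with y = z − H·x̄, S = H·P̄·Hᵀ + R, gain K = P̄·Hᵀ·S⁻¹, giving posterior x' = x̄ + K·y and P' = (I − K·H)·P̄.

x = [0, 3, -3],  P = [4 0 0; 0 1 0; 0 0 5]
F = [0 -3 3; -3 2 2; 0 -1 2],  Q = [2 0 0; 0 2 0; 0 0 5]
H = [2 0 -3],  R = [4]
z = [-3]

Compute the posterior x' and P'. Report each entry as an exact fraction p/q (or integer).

x̄ = F·x = [-18, 0, -9]
P̄ = F·P·Fᵀ + Q = [56 24 33; 24 62 18; 33 18 26]
y = z − H·x̄ = [6]
S = H·P̄·Hᵀ + R = [66]
K = P̄·Hᵀ·S⁻¹ = [13/66; -1/11; -2/11]
x' = x̄ + K·y = [-185/11, -6/11, -111/11]
P' = (I − K·H)·P̄ = [3527/66 277/11 389/11; 277/11 676/11 186/11; 389/11 186/11 262/11]

x' = [-185/11, -6/11, -111/11]
P' = [3527/66 277/11 389/11; 277/11 676/11 186/11; 389/11 186/11 262/11]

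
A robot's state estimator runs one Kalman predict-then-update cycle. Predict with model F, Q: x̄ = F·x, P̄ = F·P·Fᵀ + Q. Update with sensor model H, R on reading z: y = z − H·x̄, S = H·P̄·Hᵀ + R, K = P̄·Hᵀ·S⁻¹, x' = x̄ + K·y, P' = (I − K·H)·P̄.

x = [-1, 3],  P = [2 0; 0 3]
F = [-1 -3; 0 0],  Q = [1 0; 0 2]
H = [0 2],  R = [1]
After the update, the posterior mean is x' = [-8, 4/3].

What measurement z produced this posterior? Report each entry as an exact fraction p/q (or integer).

x̄ = F·x = [-8, 0]
P̄ = F·P·Fᵀ + Q = [30 0; 0 2]
S = H·P̄·Hᵀ + R = [9]
K = P̄·Hᵀ·S⁻¹ = [0; 4/9]
x' − x̄ = [0, 4/3] = K·y
y = (KᵀK)⁻¹·Kᵀ·(x' − x̄) = [3]
z = y + H·x̄ = [3] + [0] = [3]

z = [3]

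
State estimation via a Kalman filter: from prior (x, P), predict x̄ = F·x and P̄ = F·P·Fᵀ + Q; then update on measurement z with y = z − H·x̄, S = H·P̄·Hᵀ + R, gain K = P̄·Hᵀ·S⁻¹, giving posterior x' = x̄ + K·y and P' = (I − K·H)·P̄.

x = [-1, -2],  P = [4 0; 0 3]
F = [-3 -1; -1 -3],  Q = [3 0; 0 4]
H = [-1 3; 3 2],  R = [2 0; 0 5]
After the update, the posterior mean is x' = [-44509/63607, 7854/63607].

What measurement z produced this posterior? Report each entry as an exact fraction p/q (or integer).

x̄ = F·x = [5, 7]
P̄ = F·P·Fᵀ + Q = [42 21; 21 35]
S = H·P̄·Hᵀ + R = [233 231; 231 775]
K = P̄·Hᵀ·S⁻¹ = [-22533/127214 34293/127214; 34377/127214 11585/127214]
x' − x̄ = [-362544/63607, -437395/63607] = K·y
y = (KᵀK)⁻¹·Kᵀ·(x' − x̄) = [-15, -31]
z = y + H·x̄ = [-15, -31] + [16, 29] = [1, -2]

z = [1, -2]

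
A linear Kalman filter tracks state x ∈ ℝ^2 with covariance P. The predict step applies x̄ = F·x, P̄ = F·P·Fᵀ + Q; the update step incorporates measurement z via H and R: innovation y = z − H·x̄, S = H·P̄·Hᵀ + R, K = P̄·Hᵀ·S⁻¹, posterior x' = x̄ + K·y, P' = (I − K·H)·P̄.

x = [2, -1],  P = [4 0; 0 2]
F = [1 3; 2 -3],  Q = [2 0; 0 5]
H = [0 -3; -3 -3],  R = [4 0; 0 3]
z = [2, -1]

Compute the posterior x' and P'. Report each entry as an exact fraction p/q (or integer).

x' = [21439/23443, -13614/23443]
P' = [17652/23443 -10072/23443; -10072/23443 10188/23443]

x̄ = F·x = [-1, 7]
P̄ = F·P·Fᵀ + Q = [24 -10; -10 39]
y = z − H·x̄ = [23, 17]
S = H·P̄·Hᵀ + R = [355 261; 261 390]
K = P̄·Hᵀ·S⁻¹ = [7554/23443 -7580/23443; -7641/23443 -116/23443]
x' = x̄ + K·y = [21439/23443, -13614/23443]
P' = (I − K·H)·P̄ = [17652/23443 -10072/23443; -10072/23443 10188/23443]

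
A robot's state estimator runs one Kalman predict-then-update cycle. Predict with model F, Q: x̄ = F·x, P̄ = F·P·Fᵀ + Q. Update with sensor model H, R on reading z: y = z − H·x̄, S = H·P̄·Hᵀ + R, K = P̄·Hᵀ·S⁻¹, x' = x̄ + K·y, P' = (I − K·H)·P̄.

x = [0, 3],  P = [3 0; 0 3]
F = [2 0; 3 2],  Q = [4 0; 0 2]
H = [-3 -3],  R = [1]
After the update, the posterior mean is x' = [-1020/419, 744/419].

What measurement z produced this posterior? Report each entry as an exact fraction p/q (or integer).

z = [2]

x̄ = F·x = [0, 6]
P̄ = F·P·Fᵀ + Q = [16 18; 18 41]
S = H·P̄·Hᵀ + R = [838]
K = P̄·Hᵀ·S⁻¹ = [-51/419; -177/838]
x' − x̄ = [-1020/419, -1770/419] = K·y
y = (KᵀK)⁻¹·Kᵀ·(x' − x̄) = [20]
z = y + H·x̄ = [20] + [-18] = [2]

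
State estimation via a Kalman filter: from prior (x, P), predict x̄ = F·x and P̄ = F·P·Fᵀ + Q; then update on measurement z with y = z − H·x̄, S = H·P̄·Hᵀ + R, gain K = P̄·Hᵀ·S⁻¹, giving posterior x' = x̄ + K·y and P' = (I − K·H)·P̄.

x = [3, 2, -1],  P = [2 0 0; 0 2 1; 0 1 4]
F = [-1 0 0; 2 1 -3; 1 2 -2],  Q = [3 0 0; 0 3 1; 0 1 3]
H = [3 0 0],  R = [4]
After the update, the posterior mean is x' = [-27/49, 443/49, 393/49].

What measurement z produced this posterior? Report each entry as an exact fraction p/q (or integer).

z = [-1]

x̄ = F·x = [-3, 11, 9]
P̄ = F·P·Fᵀ + Q = [5 -4 -2; -4 43 25; -2 25 21]
S = H·P̄·Hᵀ + R = [49]
K = P̄·Hᵀ·S⁻¹ = [15/49; -12/49; -6/49]
x' − x̄ = [120/49, -96/49, -48/49] = K·y
y = (KᵀK)⁻¹·Kᵀ·(x' − x̄) = [8]
z = y + H·x̄ = [8] + [-9] = [-1]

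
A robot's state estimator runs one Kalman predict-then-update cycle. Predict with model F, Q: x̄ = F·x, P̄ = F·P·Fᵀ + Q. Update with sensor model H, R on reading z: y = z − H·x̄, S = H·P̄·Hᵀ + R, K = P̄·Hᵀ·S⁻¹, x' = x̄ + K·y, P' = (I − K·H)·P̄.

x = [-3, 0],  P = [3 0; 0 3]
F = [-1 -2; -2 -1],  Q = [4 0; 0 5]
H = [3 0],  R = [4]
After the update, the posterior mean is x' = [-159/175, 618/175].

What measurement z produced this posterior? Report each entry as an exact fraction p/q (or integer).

x̄ = F·x = [3, 6]
P̄ = F·P·Fᵀ + Q = [19 12; 12 20]
S = H·P̄·Hᵀ + R = [175]
K = P̄·Hᵀ·S⁻¹ = [57/175; 36/175]
x' − x̄ = [-684/175, -432/175] = K·y
y = (KᵀK)⁻¹·Kᵀ·(x' − x̄) = [-12]
z = y + H·x̄ = [-12] + [9] = [-3]

z = [-3]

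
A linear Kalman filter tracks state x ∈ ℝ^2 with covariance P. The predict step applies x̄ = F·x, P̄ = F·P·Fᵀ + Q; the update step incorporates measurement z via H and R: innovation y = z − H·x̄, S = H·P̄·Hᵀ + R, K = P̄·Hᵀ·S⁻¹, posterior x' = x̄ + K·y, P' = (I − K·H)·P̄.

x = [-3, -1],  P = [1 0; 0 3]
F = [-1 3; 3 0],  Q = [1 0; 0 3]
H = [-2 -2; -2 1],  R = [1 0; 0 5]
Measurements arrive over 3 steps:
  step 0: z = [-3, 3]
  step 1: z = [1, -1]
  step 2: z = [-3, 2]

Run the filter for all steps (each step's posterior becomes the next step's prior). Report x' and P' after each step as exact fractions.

step 0: x̄ = F·x = [0, -9]
step 0: P̄ = F·P·Fᵀ + Q = [29 -3; -3 12]
step 0: y = z − H·x̄ = [-21, 12]
step 0: S = H·P̄·Hᵀ + R = [141 86; 86 145]
step 0: K = P̄·Hᵀ·S⁻¹ = [-2294/13049 -4129/13049; -4158/13049 4086/13049]
step 0: x' = x̄ + K·y = [-1374/13049, 18909/13049]
step 0: P' = (I − K·H)·P̄ = [7264/13049 -6117/13049; -6117/13049 8196/13049]
step 1: x̄ = F·x = [58101/13049, -4122/13049]
step 1: P̄ = F·P·Fᵀ + Q = [130779/13049 -76845/13049; -76845/13049 104523/13049]
step 1: y = z − H·x̄ = [121007/13049, 107275/13049]
step 1: S = H·P̄·Hᵀ + R = [339497/13049 160380/13049; 160380/13049 1000264/13049]
step 1: K = P̄·Hᵀ·S⁻¹ = [-1027347/6013198 -7478499/24052792; -1854219/6013198 7398309/24052792]
step 1: x' = x̄ + K·y = [7507899/24052792, -15555669/24052792]
step 1: P' = (I − K·H)·P̄ = [13149063/24052792 -11094369/24052792; -11094369/24052792 14802807/24052792]
step 2: x̄ = F·x = [-27087453/12026396, 22523697/24052792]
step 2: P̄ = F·P·Fᵀ + Q = [59248333/6013198 -69648255/12026396; -69648255/12026396 190499943/24052792]
step 2: y = z − H·x̄ = [-67730397/12026396, -82767925/24052792]
step 2: S = H·P̄·Hᵀ + R = [154913453/6013198 144190211/12026396; 144190211/12026396 1815923271/24052792]
step 2: K = P̄·Hᵀ·S⁻¹ = [-7398767038/43324721279 -13456880810/43324721279; -13355631966/43324721279 13312690599/43324721279]
step 2: x' = x̄ + K·y = [-9606857431/43324721279, 69976642551/43324721279]
step 2: P' = (I − K·H)·P̄ = [23661262523/43324721279 -19961879004/43324721279; -19961879004/43324721279 26639694987/43324721279]

step 0: x' = [-1374/13049, 18909/13049], P' = [7264/13049 -6117/13049; -6117/13049 8196/13049]
step 1: x' = [7507899/24052792, -15555669/24052792], P' = [13149063/24052792 -11094369/24052792; -11094369/24052792 14802807/24052792]
step 2: x' = [-9606857431/43324721279, 69976642551/43324721279], P' = [23661262523/43324721279 -19961879004/43324721279; -19961879004/43324721279 26639694987/43324721279]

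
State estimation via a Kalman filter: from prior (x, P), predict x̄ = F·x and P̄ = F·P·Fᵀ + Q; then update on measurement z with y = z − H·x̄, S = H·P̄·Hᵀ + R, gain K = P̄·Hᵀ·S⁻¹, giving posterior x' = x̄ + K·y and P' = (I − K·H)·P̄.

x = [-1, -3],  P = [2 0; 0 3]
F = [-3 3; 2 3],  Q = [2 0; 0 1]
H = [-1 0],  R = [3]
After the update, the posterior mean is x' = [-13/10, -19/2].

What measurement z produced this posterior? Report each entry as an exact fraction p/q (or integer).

z = [1]

x̄ = F·x = [-6, -11]
P̄ = F·P·Fᵀ + Q = [47 15; 15 36]
S = H·P̄·Hᵀ + R = [50]
K = P̄·Hᵀ·S⁻¹ = [-47/50; -3/10]
x' − x̄ = [47/10, 3/2] = K·y
y = (KᵀK)⁻¹·Kᵀ·(x' − x̄) = [-5]
z = y + H·x̄ = [-5] + [6] = [1]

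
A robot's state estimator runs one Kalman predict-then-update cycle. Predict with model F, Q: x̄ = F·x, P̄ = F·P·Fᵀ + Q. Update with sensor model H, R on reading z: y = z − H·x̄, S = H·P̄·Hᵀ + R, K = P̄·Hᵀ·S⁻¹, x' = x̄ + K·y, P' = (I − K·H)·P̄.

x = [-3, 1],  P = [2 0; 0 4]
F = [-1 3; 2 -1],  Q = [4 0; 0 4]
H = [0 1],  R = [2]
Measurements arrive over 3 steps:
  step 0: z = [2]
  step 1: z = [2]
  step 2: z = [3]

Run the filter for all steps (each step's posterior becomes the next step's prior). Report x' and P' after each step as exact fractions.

step 0: x̄ = F·x = [6, -7]
step 0: P̄ = F·P·Fᵀ + Q = [42 -16; -16 16]
step 0: y = z − H·x̄ = [9]
step 0: S = H·P̄·Hᵀ + R = [18]
step 0: K = P̄·Hᵀ·S⁻¹ = [-8/9; 8/9]
step 0: x' = x̄ + K·y = [-2, 1]
step 0: P' = (I − K·H)·P̄ = [250/9 -16/9; -16/9 16/9]
step 1: x̄ = F·x = [5, -5]
step 1: P̄ = F·P·Fᵀ + Q = [526/9 -220/3; -220/3 124]
step 1: y = z − H·x̄ = [7]
step 1: S = H·P̄·Hᵀ + R = [126]
step 1: K = P̄·Hᵀ·S⁻¹ = [-110/189; 62/63]
step 1: x' = x̄ + K·y = [25/27, 17/9]
step 1: P' = (I − K·H)·P̄ = [8938/567 -220/189; -220/189 124/63]
step 2: x̄ = F·x = [128/27, -1/27]
step 2: P̄ = F·P·Fᵀ + Q = [25210/567 -3692/81; -3692/81 5968/81]
step 2: y = z − H·x̄ = [82/27]
step 2: S = H·P̄·Hᵀ + R = [6130/81]
step 2: K = P̄·Hᵀ·S⁻¹ = [-1846/3065; 2984/3065]
step 2: x' = x̄ + K·y = [8924/3065, 8949/3065]
step 2: P' = (I − K·H)·P̄ = [364946/21455 -3692/3065; -3692/3065 5968/3065]

step 0: x' = [-2, 1], P' = [250/9 -16/9; -16/9 16/9]
step 1: x' = [25/27, 17/9], P' = [8938/567 -220/189; -220/189 124/63]
step 2: x' = [8924/3065, 8949/3065], P' = [364946/21455 -3692/3065; -3692/3065 5968/3065]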